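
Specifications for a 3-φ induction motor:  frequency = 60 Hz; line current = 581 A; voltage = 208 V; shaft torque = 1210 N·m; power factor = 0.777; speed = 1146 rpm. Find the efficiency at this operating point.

89.3 %

ω = 2π × 1146/60 = 120 rad/s; P_out = τω = 1210 × 120 = 145200 W
P_in = √3·V_L·I_L·cosφ = 1.732 × 208 × 581 × 0.777 = 162633 W
η = P_out / P_in = 145200 / 162633 = 0.893 = 89.3%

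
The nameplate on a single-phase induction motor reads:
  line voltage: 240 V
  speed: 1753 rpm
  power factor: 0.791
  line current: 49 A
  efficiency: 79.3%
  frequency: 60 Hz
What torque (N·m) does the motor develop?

P_in = V·I·cosφ = 240 × 49 × 0.791 = 9302 W
P_out = η·P_in = 0.793 × 9302 = 7376 W
n = 1753 rpm
ω = 2π×1753/60 = 183.6 rad/s
τ = P_out/ω = 7376/183.6 = 40.2 N·m

40.2 N·m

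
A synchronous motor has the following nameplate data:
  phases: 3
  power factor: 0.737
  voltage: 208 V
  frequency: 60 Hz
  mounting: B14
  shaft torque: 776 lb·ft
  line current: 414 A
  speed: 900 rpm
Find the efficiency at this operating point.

τ = 776 lb·ft × 1.356 = 1052 N·m
ω = 2π × 900/60 = 94.25 rad/s; P_out = τω = 1052 × 94.25 = 99151 W
P_in = √3·V_L·I_L·cosφ = 1.732 × 208 × 414 × 0.737 = 109921 W
η = P_out / P_in = 99151 / 109921 = 0.902 = 90.2%

90.2 %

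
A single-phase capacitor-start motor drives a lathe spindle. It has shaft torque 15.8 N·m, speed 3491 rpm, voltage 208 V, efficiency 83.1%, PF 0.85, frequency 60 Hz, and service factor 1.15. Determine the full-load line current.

ω = 2π×3491/60 = 365.6 rad/s; P_out = τω = 15.8 × 365.6 = 5776 W
P_in = P_out / η = 5776 / 0.831 = 6951 W
I = P_in / (V·cosφ) = 6951 / (208 × 0.85) = 39.3 A

39.3 A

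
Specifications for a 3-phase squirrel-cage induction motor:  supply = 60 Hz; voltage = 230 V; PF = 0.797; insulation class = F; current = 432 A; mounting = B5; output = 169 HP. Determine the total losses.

11100 W

P_in = √3·V·I·cosφ = 1.732×230×432×0.797 = 137157 W
P_out = 169×746 = 126074 W
Losses = P_in − P_out = 137157 − 126074 = 11083 W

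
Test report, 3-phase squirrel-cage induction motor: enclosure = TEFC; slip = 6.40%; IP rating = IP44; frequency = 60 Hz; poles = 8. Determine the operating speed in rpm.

n_s = 120f/p = 120×60/8 = 900 rpm
n = n_s(1 − s) = 900 × (1 − 0.064) = 842 rpm

842 rpm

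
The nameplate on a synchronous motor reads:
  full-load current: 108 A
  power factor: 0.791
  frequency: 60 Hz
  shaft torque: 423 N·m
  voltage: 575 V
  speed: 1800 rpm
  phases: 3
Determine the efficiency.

ω = 2π × 1800/60 = 188.5 rad/s; P_out = τω = 423 × 188.5 = 79736 W
P_in = √3·V_L·I_L·cosφ = 1.732 × 575 × 108 × 0.791 = 85078 W
η = P_out / P_in = 79736 / 85078 = 0.937 = 93.7%

93.7 %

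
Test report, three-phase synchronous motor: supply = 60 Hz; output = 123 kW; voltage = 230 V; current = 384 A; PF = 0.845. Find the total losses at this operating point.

P_in = √3·V·I·cosφ = 1.732×230×384×0.845 = 129260 W
P_out = 123000 W
Losses = P_in − P_out = 129260 − 123000 = 6260 W

6260 W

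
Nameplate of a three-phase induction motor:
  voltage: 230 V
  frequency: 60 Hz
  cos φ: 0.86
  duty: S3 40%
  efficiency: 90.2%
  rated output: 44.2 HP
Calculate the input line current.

P_out = 44.2 × 746 = 32973 W
P_in = P_out / η = 32973 / 0.902 = 36555 W
I_L = P_in / (√3·V_L·cosφ) = 36555 / (1.732 × 230 × 0.86) = 107 A

107 A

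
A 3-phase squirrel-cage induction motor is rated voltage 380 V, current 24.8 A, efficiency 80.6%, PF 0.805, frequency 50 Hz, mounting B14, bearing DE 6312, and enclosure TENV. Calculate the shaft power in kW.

10.6 kW

P_in = √3·V·I·cosφ = 1.732 × 380 × 24.8 × 0.805 = 13140 W
P_out = η·P_in = 0.806 × 13140 = 10591 W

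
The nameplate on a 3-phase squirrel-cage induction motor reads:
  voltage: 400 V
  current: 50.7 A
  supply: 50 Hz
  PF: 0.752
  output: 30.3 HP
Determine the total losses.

3810 W

P_in = √3·V·I·cosφ = 1.732×400×50.7×0.752 = 26414 W
P_out = 30.3×746 = 22604 W
Losses = P_in − P_out = 26414 − 22604 = 3810 W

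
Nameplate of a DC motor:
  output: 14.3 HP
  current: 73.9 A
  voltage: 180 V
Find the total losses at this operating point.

2630 W

P_in = V·I = 180×73.9 = 13302 W
P_out = 14.3×746 = 10668 W
Losses = P_in − P_out = 13302 − 10668 = 2634 W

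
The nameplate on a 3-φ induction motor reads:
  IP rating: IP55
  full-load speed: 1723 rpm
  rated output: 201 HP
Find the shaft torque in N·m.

P_out = 201 × 746 = 149946 W
ω = 2π × 1723/60 = 180.4 rad/s
τ = P_out/ω = 149946/180.4 = 831 N·m

831 N·m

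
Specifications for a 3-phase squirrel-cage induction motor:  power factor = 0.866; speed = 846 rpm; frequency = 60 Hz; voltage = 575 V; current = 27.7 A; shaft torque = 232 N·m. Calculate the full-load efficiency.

86.0 %

ω = 2π × 846/60 = 88.59 rad/s; P_out = τω = 232 × 88.59 = 20553 W
P_in = √3·V_L·I_L·cosφ = 1.732 × 575 × 27.7 × 0.866 = 23890 W
η = P_out / P_in = 20553 / 23890 = 0.860 = 86.0%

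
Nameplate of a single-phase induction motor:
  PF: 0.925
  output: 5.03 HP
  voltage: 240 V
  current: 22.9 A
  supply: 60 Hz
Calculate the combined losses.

P_in = V·I·cosφ = 240×22.9×0.925 = 5084 W
P_out = 5.03×746 = 3752 W
Losses = P_in − P_out = 5084 − 3752 = 1332 W

1330 W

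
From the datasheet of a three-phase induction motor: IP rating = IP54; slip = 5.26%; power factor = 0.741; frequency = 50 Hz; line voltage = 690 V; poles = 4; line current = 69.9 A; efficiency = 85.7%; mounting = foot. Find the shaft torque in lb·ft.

263 lb·ft

P_in = √3·V·I·cosφ = 1.732 × 690 × 69.9 × 0.741 = 61900 W
P_out = η·P_in = 0.857 × 61900 = 53048 W
n_s = 120×50/4 = 1500 rpm; n = 1500×(1−0.0526) = 1421 rpm
ω = 2π×1421/60 = 148.8 rad/s
τ = P_out/ω = 53048/148.8 = 356.5 N·m
In lb·ft: 356.5/1.356 = 263 lb·ft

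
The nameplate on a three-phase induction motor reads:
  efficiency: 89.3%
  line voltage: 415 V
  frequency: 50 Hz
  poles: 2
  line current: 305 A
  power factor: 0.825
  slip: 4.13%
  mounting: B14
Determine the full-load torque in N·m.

P_in = √3·V·I·cosφ = 1.732 × 415 × 305 × 0.825 = 180863 W
P_out = η·P_in = 0.893 × 180863 = 161511 W
n_s = 120×50/2 = 3000 rpm; n = 3000×(1−0.0413) = 2876 rpm
ω = 2π×2876/60 = 301.2 rad/s
τ = P_out/ω = 161511/301.2 = 536 N·m

536 N·m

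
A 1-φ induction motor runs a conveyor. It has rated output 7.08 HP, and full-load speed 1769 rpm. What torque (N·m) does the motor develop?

P_out = 7.08 × 746 = 5282 W
ω = 2π × 1769/60 = 185.2 rad/s
τ = P_out/ω = 5282/185.2 = 28.5 N·m

28.5 N·m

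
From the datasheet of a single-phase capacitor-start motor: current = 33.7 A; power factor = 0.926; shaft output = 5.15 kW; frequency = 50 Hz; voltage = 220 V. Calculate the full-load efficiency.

P_out = 5.15 kW = 5150 W
P_in = V·I·cosφ = 220 × 33.7 × 0.926 = 6865 W
η = P_out / P_in = 5150 / 6865 = 0.750 = 75.0%

75.0 %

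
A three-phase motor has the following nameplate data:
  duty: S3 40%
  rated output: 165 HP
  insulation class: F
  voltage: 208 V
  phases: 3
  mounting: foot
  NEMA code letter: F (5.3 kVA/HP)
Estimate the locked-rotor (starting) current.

2430 A

S_LR = 5.3 × 165 = 874.5 kVA
I_LR = S_LR/(√3·V_L) = 874500/(1.732×208) = 2430 A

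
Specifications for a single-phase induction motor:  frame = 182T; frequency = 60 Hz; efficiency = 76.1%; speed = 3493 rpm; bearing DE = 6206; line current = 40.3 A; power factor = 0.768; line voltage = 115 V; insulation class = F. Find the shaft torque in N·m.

P_in = V·I·cosφ = 115 × 40.3 × 0.768 = 3559 W
P_out = η·P_in = 0.761 × 3559 = 2708 W
n = 3493 rpm
ω = 2π×3493/60 = 365.8 rad/s
τ = P_out/ω = 2708/365.8 = 7.4 N·m

7.4 N·m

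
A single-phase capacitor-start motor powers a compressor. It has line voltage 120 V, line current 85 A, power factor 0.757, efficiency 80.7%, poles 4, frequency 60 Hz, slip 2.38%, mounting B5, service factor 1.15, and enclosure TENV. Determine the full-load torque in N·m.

P_in = V·I·cosφ = 120 × 85 × 0.757 = 7721 W
P_out = η·P_in = 0.807 × 7721 = 6231 W
n_s = 120×60/4 = 1800 rpm; n = 1800×(1−0.0238) = 1757 rpm
ω = 2π×1757/60 = 184 rad/s
τ = P_out/ω = 6231/184 = 33.9 N·m

33.9 N·m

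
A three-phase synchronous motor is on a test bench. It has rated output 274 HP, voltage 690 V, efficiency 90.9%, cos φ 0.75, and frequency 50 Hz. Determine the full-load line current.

P_out = 274 × 746 = 204404 W
P_in = P_out / η = 204404 / 0.909 = 224867 W
I_L = P_in / (√3·V_L·cosφ) = 224867 / (1.732 × 690 × 0.75) = 251 A

251 A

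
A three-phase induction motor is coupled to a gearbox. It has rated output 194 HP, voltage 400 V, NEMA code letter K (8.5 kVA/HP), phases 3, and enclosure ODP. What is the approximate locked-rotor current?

2380 A

S_LR = 8.5 × 194 = 1649 kVA
I_LR = S_LR/(√3·V_L) = 1649000/(1.732×400) = 2380 A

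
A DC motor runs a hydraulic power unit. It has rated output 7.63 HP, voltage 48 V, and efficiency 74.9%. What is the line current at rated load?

P_out = 7.63 × 746 = 5692 W
P_in = P_out / η = 5692 / 0.749 = 7599 W
I = P_in / V = 7599 / 48 = 158 A

158 A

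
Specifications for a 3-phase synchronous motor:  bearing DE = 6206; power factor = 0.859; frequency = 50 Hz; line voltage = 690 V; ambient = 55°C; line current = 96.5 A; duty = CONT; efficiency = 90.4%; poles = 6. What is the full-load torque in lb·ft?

P_in = √3·V·I·cosφ = 1.732 × 690 × 96.5 × 0.859 = 99064 W
P_out = η·P_in = 0.904 × 99064 = 89554 W
n = n_s = 120×50/6 = 1000 rpm (synchronous)
ω = 2π×1000/60 = 104.7 rad/s
τ = P_out/ω = 89554/104.7 = 855.3 N·m
In lb·ft: 855.3/1.356 = 631 lb·ft

631 lb·ft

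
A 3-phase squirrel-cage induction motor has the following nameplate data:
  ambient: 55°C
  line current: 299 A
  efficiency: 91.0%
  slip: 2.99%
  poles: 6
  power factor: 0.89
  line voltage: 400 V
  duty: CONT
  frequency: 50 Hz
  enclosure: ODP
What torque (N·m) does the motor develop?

P_in = √3·V·I·cosφ = 1.732 × 400 × 299 × 0.89 = 184361 W
P_out = η·P_in = 0.91 × 184361 = 167769 W
n_s = 120×50/6 = 1000 rpm; n = 1000×(1−0.0299) = 970 rpm
ω = 2π×970/60 = 101.6 rad/s
τ = P_out/ω = 167769/101.6 = 1650 N·m

1650 N·m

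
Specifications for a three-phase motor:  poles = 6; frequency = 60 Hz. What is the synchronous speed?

n_s = 120f/p = 120×60/6 = 1200 rpm

1200 rpm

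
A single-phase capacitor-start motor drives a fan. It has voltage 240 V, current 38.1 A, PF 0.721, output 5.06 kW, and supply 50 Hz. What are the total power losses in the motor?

P_in = V·I·cosφ = 240×38.1×0.721 = 6593 W
P_out = 5060 W
Losses = P_in − P_out = 6593 − 5060 = 1533 W

1.53 kW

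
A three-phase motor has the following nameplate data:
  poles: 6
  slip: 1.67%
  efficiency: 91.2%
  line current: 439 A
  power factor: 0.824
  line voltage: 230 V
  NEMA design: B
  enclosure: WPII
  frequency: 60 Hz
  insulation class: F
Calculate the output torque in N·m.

P_in = √3·V·I·cosφ = 1.732 × 230 × 439 × 0.824 = 144101 W
P_out = η·P_in = 0.912 × 144101 = 131420 W
n_s = 120×60/6 = 1200 rpm; n = 1200×(1−0.0167) = 1180 rpm
ω = 2π×1180/60 = 123.6 rad/s
τ = P_out/ω = 131420/123.6 = 1060 N·m

1060 N·m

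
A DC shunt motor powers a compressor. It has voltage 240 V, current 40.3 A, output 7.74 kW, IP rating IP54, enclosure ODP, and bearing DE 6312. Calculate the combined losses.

P_in = V·I = 240×40.3 = 9672 W
P_out = 7740 W
Losses = P_in − P_out = 9672 − 7740 = 1932 W

1930 W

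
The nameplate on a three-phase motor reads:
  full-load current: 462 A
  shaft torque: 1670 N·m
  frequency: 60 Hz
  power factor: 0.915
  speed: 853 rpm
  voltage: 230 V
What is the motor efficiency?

ω = 2π × 853/60 = 89.33 rad/s; P_out = τω = 1670 × 89.33 = 149181 W
P_in = √3·V_L·I_L·cosφ = 1.732 × 230 × 462 × 0.915 = 168399 W
η = P_out / P_in = 149181 / 168399 = 0.886 = 88.6%

88.6 %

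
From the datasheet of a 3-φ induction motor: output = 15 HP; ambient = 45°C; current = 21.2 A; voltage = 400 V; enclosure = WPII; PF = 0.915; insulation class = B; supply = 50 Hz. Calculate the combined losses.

P_in = √3·V·I·cosφ = 1.732×400×21.2×0.915 = 13439 W
P_out = 15×746 = 11190 W
Losses = P_in − P_out = 13439 − 11190 = 2249 W

2250 W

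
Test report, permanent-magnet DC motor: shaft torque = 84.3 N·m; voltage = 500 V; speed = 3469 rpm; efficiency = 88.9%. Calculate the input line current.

68.9 A

ω = 2π×3469/60 = 363.3 rad/s; P_out = τω = 84.3 × 363.3 = 30626 W
P_in = P_out / η = 30626 / 0.889 = 34450 W
I = P_in / V = 34450 / 500 = 68.9 A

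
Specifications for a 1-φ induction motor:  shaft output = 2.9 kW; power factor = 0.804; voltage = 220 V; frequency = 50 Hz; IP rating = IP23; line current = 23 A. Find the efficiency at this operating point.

71.3 %

P_out = 2.9 kW = 2900 W
P_in = V·I·cosφ = 220 × 23 × 0.804 = 4068 W
η = P_out / P_in = 2900 / 4068 = 0.713 = 71.3%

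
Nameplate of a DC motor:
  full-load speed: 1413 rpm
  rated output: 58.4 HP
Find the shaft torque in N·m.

294 N·m

P_out = 58.4 × 746 = 43566 W
ω = 2π × 1413/60 = 148 rad/s
τ = P_out/ω = 43566/148 = 294 N·m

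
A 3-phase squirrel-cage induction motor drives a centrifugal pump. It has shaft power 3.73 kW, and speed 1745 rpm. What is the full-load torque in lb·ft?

15.1 lb·ft

ω = 2π × 1745/60 = 182.7 rad/s
τ = P/ω = 3730/182.7 = 20.42 N·m
In lb·ft: 20.42/1.356 = 15.1 lb·ft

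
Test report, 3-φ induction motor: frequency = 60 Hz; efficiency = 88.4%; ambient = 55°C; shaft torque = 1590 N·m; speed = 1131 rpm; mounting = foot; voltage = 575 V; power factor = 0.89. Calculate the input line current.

240 A

ω = 2π×1131/60 = 118.4 rad/s; P_out = τω = 1590 × 118.4 = 188256 W
P_in = P_out / η = 188256 / 0.884 = 212959 W
I_L = P_in / (√3·V_L·cosφ) = 212959 / (1.732 × 575 × 0.89) = 240 A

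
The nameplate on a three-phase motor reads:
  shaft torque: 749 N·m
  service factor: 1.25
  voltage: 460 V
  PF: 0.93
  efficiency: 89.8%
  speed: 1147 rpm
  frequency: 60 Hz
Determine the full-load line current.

ω = 2π×1147/60 = 120.1 rad/s; P_out = τω = 749 × 120.1 = 89955 W
P_in = P_out / η = 89955 / 0.898 = 100173 W
I_L = P_in / (√3·V_L·cosφ) = 100173 / (1.732 × 460 × 0.93) = 135 A

135 A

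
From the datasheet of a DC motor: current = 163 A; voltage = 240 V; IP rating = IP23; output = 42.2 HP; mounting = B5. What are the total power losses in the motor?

7.64 kW

P_in = V·I = 240×163 = 39120 W
P_out = 42.2×746 = 31481 W
Losses = P_in − P_out = 39120 − 31481 = 7639 W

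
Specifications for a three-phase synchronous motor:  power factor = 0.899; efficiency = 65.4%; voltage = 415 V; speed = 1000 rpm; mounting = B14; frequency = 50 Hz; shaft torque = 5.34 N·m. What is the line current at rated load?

ω = 2π×1000/60 = 104.7 rad/s; P_out = τω = 5.34 × 104.7 = 559 W
P_in = P_out / η = 559 / 0.654 = 855 W
I_L = P_in / (√3·V_L·cosφ) = 855 / (1.732 × 415 × 0.899) = 1.32 A

1.32 A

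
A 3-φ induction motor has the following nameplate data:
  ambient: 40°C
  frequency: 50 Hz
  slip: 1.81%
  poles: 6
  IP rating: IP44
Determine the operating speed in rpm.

982 rpm

n_s = 120f/p = 120×50/6 = 1000 rpm
n = n_s(1 − s) = 1000 × (1 − 0.0181) = 982 rpm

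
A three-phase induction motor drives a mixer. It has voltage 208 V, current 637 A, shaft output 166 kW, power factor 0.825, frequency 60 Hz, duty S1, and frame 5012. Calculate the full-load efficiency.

87.7 %

P_out = 166 kW = 166000 W
P_in = √3·V_L·I_L·cosφ = 1.732 × 208 × 637 × 0.825 = 189324 W
η = P_out / P_in = 166000 / 189324 = 0.877 = 87.7%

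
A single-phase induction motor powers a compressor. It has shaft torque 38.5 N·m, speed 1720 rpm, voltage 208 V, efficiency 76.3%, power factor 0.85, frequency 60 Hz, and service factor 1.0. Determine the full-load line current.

51.4 A

ω = 2π×1720/60 = 180.1 rad/s; P_out = τω = 38.5 × 180.1 = 6934 W
P_in = P_out / η = 6934 / 0.763 = 9088 W
I = P_in / (V·cosφ) = 9088 / (208 × 0.85) = 51.4 A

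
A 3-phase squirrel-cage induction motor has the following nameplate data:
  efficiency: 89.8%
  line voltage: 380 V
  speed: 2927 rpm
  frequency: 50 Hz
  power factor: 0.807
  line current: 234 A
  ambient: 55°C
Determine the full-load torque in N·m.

P_in = √3·V·I·cosφ = 1.732 × 380 × 234 × 0.807 = 124286 W
P_out = η·P_in = 0.898 × 124286 = 111609 W
n = 2927 rpm
ω = 2π×2927/60 = 306.5 rad/s
τ = P_out/ω = 111609/306.5 = 364 N·m

364 N·m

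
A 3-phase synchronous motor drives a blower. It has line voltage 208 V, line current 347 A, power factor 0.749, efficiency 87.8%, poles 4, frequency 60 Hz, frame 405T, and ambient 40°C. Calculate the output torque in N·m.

P_in = √3·V·I·cosφ = 1.732 × 208 × 347 × 0.749 = 93632 W
P_out = η·P_in = 0.878 × 93632 = 82209 W
n = n_s = 120×60/4 = 1800 rpm (synchronous)
ω = 2π×1800/60 = 188.5 rad/s
τ = P_out/ω = 82209/188.5 = 436 N·m

436 N·m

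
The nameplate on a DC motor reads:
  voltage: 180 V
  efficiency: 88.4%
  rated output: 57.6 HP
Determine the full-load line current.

P_out = 57.6 × 746 = 42970 W
P_in = P_out / η = 42970 / 0.884 = 48609 W
I = P_in / V = 48609 / 180 = 270 A

270 A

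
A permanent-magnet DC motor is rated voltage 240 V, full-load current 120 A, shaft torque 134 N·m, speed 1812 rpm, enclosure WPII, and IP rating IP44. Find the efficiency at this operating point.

ω = 2π × 1812/60 = 189.8 rad/s; P_out = τω = 134 × 189.8 = 25433 W
P_in = V·I = 240 × 120 = 28800 W
η = P_out / P_in = 25433 / 28800 = 0.883 = 88.3%

88.3 %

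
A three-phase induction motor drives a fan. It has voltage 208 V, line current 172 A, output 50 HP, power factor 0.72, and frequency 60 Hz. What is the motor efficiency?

83.6 %

P_out = 50 × 746 = 37300 W
P_in = √3·V_L·I_L·cosφ = 1.732 × 208 × 172 × 0.72 = 44614 W
η = P_out / P_in = 37300 / 44614 = 0.836 = 83.6%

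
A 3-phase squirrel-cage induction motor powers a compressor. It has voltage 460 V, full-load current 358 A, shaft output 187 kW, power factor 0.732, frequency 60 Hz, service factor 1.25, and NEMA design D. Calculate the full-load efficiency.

89.6 %

P_out = 187 kW = 187000 W
P_in = √3·V_L·I_L·cosφ = 1.732 × 460 × 358 × 0.732 = 208785 W
η = P_out / P_in = 187000 / 208785 = 0.896 = 89.6%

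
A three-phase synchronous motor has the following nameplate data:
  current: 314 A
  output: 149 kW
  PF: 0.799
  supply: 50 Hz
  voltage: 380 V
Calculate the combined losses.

P_in = √3·V·I·cosφ = 1.732×380×314×0.799 = 165123 W
P_out = 149000 W
Losses = P_in − P_out = 165123 − 149000 = 16123 W

16.1 kW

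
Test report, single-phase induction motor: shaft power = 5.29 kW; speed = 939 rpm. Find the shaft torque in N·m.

ω = 2π × 939/60 = 98.33 rad/s
τ = P/ω = 5290/98.33 = 53.8 N·m

53.8 N·m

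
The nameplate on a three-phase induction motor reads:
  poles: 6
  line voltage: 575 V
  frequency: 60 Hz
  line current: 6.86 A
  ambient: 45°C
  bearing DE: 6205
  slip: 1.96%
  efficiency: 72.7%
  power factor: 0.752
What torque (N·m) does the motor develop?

P_in = √3·V·I·cosφ = 1.732 × 575 × 6.86 × 0.752 = 5138 W
P_out = η·P_in = 0.727 × 5138 = 3735 W
n_s = 120×60/6 = 1200 rpm; n = 1200×(1−0.0196) = 1176 rpm
ω = 2π×1176/60 = 123.2 rad/s
τ = P_out/ω = 3735/123.2 = 30.3 N·m

30.3 N·m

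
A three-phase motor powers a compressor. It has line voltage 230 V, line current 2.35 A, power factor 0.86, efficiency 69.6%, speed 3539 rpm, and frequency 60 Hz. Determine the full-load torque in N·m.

1.51 N·m

P_in = √3·V·I·cosφ = 1.732 × 230 × 2.35 × 0.86 = 805 W
P_out = η·P_in = 0.696 × 805 = 560 W
n = 3539 rpm
ω = 2π×3539/60 = 370.6 rad/s
τ = P_out/ω = 560/370.6 = 1.51 N·m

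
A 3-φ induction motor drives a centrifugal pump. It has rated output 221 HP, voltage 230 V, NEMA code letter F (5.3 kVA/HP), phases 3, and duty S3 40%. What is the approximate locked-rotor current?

S_LR = 5.3 × 221 = 1171.3 kVA
I_LR = S_LR/(√3·V_L) = 1171300/(1.732×230) = 2940 A

2940 A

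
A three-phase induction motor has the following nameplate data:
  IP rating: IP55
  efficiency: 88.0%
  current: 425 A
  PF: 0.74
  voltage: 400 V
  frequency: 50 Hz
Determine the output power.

192 kW

P_in = √3·V·I·cosφ = 1.732 × 400 × 425 × 0.74 = 217886 W
P_out = η·P_in = 0.88 × 217886 = 191740 W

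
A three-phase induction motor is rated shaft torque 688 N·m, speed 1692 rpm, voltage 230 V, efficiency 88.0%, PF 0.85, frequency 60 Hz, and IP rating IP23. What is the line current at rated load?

409 A

ω = 2π×1692/60 = 177.2 rad/s; P_out = τω = 688 × 177.2 = 121914 W
P_in = P_out / η = 121914 / 0.880 = 138539 W
I_L = P_in / (√3·V_L·cosφ) = 138539 / (1.732 × 230 × 0.85) = 409 A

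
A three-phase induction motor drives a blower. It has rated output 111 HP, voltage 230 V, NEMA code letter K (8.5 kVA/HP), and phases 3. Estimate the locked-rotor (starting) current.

S_LR = 8.5 × 111 = 943.5 kVA
I_LR = S_LR/(√3·V_L) = 943500/(1.732×230) = 2370 A

2370 A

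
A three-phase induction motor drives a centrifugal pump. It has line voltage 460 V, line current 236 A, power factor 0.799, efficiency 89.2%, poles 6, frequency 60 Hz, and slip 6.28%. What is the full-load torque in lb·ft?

P_in = √3·V·I·cosφ = 1.732 × 460 × 236 × 0.799 = 150233 W
P_out = η·P_in = 0.892 × 150233 = 134008 W
n_s = 120×60/6 = 1200 rpm; n = 1200×(1−0.0628) = 1125 rpm
ω = 2π×1125/60 = 117.8 rad/s
τ = P_out/ω = 134008/117.8 = 1138 N·m
In lb·ft: 1138/1.356 = 839 lb·ft

839 lb·ft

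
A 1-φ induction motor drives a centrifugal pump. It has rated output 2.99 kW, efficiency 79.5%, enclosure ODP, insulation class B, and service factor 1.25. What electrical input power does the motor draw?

P_out = 2990 W
P_in = P_out/η = 2990/0.795 = 3761 W = 3.76 kW

3.76 kW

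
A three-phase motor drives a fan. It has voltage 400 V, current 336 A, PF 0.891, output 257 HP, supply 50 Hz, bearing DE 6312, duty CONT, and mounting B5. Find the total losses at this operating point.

15.7 kW

P_in = √3·V·I·cosφ = 1.732×400×336×0.891 = 207408 W
P_out = 257×746 = 191722 W
Losses = P_in − P_out = 207408 − 191722 = 15686 W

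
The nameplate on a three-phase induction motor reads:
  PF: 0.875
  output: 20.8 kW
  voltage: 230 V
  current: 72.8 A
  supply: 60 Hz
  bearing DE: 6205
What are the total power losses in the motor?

P_in = √3·V·I·cosφ = 1.732×230×72.8×0.875 = 25376 W
P_out = 20800 W
Losses = P_in − P_out = 25376 − 20800 = 4576 W

4.58 kW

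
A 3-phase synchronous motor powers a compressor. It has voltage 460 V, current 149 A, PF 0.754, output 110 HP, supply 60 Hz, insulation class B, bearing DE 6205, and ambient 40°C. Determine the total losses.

7450 W

P_in = √3·V·I·cosφ = 1.732×460×149×0.754 = 89508 W
P_out = 110×746 = 82060 W
Losses = P_in − P_out = 89508 − 82060 = 7448 W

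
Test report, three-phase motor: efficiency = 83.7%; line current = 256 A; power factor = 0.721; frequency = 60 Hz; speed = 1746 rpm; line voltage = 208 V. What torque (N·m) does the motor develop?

P_in = √3·V·I·cosφ = 1.732 × 208 × 256 × 0.721 = 66495 W
P_out = η·P_in = 0.837 × 66495 = 55656 W
n = 1746 rpm
ω = 2π×1746/60 = 182.8 rad/s
τ = P_out/ω = 55656/182.8 = 304 N·m

304 N·m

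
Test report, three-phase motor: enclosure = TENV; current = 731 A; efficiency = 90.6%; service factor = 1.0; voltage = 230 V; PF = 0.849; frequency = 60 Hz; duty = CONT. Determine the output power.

P_in = √3·V·I·cosφ = 1.732 × 230 × 731 × 0.849 = 247230 W
P_out = η·P_in = 0.906 × 247230 = 223990 W

224 kW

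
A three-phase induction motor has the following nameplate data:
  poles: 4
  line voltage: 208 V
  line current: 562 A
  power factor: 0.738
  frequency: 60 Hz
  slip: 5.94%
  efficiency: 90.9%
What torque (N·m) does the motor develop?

766 N·m

P_in = √3·V·I·cosφ = 1.732 × 208 × 562 × 0.738 = 149418 W
P_out = η·P_in = 0.909 × 149418 = 135821 W
n_s = 120×60/4 = 1800 rpm; n = 1800×(1−0.0594) = 1693 rpm
ω = 2π×1693/60 = 177.3 rad/s
τ = P_out/ω = 135821/177.3 = 766 N·m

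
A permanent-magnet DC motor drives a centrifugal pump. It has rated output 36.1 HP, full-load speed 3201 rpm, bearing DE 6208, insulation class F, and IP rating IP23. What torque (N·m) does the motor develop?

P_out = 36.1 × 746 = 26931 W
ω = 2π × 3201/60 = 335.2 rad/s
τ = P_out/ω = 26931/335.2 = 80.3 N·m

80.3 N·m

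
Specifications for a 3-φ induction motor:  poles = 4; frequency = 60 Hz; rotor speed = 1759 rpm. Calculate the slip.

2.28 %

n_s = 120f/p = 120×60/4 = 1800 rpm
s = (n_s − n)/n_s = (1800 − 1759)/1800 = 0.0228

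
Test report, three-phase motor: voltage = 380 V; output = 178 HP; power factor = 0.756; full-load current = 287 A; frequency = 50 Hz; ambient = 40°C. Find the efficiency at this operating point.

P_out = 178 × 746 = 132788 W
P_in = √3·V_L·I_L·cosφ = 1.732 × 380 × 287 × 0.756 = 142802 W
η = P_out / P_in = 132788 / 142802 = 0.930 = 93.0%

93.0 %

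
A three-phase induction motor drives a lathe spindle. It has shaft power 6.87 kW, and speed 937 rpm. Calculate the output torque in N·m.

ω = 2π × 937/60 = 98.12 rad/s
τ = P/ω = 6870/98.12 = 70 N·m

70 N·m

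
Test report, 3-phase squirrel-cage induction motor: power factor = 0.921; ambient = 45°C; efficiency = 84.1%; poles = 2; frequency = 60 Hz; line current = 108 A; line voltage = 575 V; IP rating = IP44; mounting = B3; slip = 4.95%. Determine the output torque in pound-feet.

P_in = √3·V·I·cosφ = 1.732 × 575 × 108 × 0.921 = 99060 W
P_out = η·P_in = 0.841 × 99060 = 83309 W
n_s = 120×60/2 = 3600 rpm; n = 3600×(1−0.0495) = 3422 rpm
ω = 2π×3422/60 = 358.4 rad/s
τ = P_out/ω = 83309/358.4 = 232.4 N·m
In lb·ft: 232.4/1.356 = 171 lb·ft

171 lb·ft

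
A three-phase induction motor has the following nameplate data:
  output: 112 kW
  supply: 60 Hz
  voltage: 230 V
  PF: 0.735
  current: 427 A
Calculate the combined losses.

P_in = √3·V·I·cosφ = 1.732×230×427×0.735 = 125023 W
P_out = 112000 W
Losses = P_in − P_out = 125023 − 112000 = 13023 W

13000 W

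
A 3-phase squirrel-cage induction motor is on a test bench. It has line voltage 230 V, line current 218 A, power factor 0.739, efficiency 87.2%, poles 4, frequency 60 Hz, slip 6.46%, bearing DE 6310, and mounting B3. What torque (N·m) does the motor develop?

P_in = √3·V·I·cosφ = 1.732 × 230 × 218 × 0.739 = 64177 W
P_out = η·P_in = 0.872 × 64177 = 55962 W
n_s = 120×60/4 = 1800 rpm; n = 1800×(1−0.0646) = 1684 rpm
ω = 2π×1684/60 = 176.3 rad/s
τ = P_out/ω = 55962/176.3 = 317 N·m

317 N·m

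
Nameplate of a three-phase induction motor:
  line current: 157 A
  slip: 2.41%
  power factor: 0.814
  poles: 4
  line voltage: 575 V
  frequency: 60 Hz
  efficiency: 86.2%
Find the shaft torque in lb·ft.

440 lb·ft

P_in = √3·V·I·cosφ = 1.732 × 575 × 157 × 0.814 = 127274 W
P_out = η·P_in = 0.862 × 127274 = 109710 W
n_s = 120×60/4 = 1800 rpm; n = 1800×(1−0.0241) = 1757 rpm
ω = 2π×1757/60 = 184 rad/s
τ = P_out/ω = 109710/184 = 596.3 N·m
In lb·ft: 596.3/1.356 = 440 lb·ft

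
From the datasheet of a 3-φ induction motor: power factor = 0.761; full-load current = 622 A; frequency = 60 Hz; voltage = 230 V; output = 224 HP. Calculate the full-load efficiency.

P_out = 224 × 746 = 167104 W
P_in = √3·V_L·I_L·cosφ = 1.732 × 230 × 622 × 0.761 = 188561 W
η = P_out / P_in = 167104 / 188561 = 0.886 = 88.6%

88.6 %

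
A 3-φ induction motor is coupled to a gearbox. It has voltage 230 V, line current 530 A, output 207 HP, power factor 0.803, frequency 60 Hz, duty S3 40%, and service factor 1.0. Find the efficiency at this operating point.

91.1 %

P_out = 207 × 746 = 154422 W
P_in = √3·V_L·I_L·cosφ = 1.732 × 230 × 530 × 0.803 = 169538 W
η = P_out / P_in = 154422 / 169538 = 0.911 = 91.1%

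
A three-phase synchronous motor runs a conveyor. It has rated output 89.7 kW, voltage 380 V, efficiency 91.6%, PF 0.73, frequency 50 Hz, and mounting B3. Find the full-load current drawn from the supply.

204 A

P_out = 89.7 kW = 89700 W
P_in = P_out / η = 89700 / 0.916 = 97926 W
I_L = P_in / (√3·V_L·cosφ) = 97926 / (1.732 × 380 × 0.73) = 204 A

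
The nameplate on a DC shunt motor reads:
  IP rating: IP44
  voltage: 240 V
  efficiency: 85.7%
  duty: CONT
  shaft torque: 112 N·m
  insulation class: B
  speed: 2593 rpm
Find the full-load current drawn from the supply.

ω = 2π×2593/60 = 271.5 rad/s; P_out = τω = 112 × 271.5 = 30408 W
P_in = P_out / η = 30408 / 0.857 = 35482 W
I = P_in / V = 35482 / 240 = 148 A

148 A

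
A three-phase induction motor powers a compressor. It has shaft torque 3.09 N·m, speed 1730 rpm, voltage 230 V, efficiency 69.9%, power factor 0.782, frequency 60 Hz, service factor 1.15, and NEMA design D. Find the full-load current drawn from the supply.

ω = 2π×1730/60 = 181.2 rad/s; P_out = τω = 3.09 × 181.2 = 560 W
P_in = P_out / η = 560 / 0.699 = 801 W
I_L = P_in / (√3·V_L·cosφ) = 801 / (1.732 × 230 × 0.782) = 2.57 A

2.57 A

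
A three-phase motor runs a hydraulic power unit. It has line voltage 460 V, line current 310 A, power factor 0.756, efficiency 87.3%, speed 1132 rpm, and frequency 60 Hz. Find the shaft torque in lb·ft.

P_in = √3·V·I·cosφ = 1.732 × 460 × 310 × 0.756 = 186719 W
P_out = η·P_in = 0.873 × 186719 = 163006 W
n = 1132 rpm
ω = 2π×1132/60 = 118.5 rad/s
τ = P_out/ω = 163006/118.5 = 1376 N·m
In lb·ft: 1376/1.356 = 1010 lb·ft

1010 lb·ft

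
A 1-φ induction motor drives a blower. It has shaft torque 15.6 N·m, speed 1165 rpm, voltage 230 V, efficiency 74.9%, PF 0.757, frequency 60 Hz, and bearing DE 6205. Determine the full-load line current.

14.6 A

ω = 2π×1165/60 = 122 rad/s; P_out = τω = 15.6 × 122 = 1903 W
P_in = P_out / η = 1903 / 0.749 = 2541 W
I = P_in / (V·cosφ) = 2541 / (230 × 0.757) = 14.6 A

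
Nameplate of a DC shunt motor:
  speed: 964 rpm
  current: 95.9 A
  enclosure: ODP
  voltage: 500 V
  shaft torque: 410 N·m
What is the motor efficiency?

86.3 %

ω = 2π × 964/60 = 100.9 rad/s; P_out = τω = 410 × 100.9 = 41369 W
P_in = V·I = 500 × 95.9 = 47950 W
η = P_out / P_in = 41369 / 47950 = 0.863 = 86.3%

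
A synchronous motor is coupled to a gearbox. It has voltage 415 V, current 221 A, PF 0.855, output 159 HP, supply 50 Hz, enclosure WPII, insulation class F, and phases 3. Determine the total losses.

P_in = √3·V·I·cosφ = 1.732×415×221×0.855 = 135817 W
P_out = 159×746 = 118614 W
Losses = P_in − P_out = 135817 − 118614 = 17203 W

17.2 kW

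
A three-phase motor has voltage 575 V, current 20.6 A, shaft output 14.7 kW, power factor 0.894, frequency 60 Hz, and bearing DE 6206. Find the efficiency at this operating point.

P_out = 14.7 kW = 14700 W
P_in = √3·V_L·I_L·cosφ = 1.732 × 575 × 20.6 × 0.894 = 18341 W
η = P_out / P_in = 14700 / 18341 = 0.801 = 80.1%

80.1 %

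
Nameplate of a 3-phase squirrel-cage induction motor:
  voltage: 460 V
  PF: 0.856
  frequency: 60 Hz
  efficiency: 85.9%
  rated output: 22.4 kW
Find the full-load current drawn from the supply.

P_out = 22.4 kW = 22400 W
P_in = P_out / η = 22400 / 0.859 = 26077 W
I_L = P_in / (√3·V_L·cosφ) = 26077 / (1.732 × 460 × 0.856) = 38.2 A

38.2 A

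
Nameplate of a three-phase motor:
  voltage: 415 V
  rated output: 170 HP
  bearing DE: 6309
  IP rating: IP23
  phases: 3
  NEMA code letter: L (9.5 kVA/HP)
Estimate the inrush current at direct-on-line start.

S_LR = 9.5 × 170 = 1615 kVA
I_LR = S_LR/(√3·V_L) = 1615000/(1.732×415) = 2250 A

2250 A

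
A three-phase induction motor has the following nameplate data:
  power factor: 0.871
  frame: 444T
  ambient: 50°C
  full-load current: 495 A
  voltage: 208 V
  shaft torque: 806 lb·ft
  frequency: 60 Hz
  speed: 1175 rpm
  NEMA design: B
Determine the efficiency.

86.6 %

τ = 806 lb·ft × 1.356 = 1093 N·m
ω = 2π × 1175/60 = 123 rad/s; P_out = τω = 1093 × 123 = 134439 W
P_in = √3·V_L·I_L·cosφ = 1.732 × 208 × 495 × 0.871 = 155323 W
η = P_out / P_in = 134439 / 155323 = 0.866 = 86.6%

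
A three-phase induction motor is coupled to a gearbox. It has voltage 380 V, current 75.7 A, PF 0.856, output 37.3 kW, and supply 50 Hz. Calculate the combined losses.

P_in = √3·V·I·cosφ = 1.732×380×75.7×0.856 = 42648 W
P_out = 37300 W
Losses = P_in − P_out = 42648 − 37300 = 5348 W

5.35 kW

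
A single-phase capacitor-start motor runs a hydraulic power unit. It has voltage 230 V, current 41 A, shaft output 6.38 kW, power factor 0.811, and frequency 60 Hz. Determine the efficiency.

P_out = 6.38 kW = 6380 W
P_in = V·I·cosφ = 230 × 41 × 0.811 = 7648 W
η = P_out / P_in = 6380 / 7648 = 0.834 = 83.4%

83.4 %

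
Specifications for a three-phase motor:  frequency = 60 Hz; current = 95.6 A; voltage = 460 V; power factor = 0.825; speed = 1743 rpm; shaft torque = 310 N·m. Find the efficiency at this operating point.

ω = 2π × 1743/60 = 182.5 rad/s; P_out = τω = 310 × 182.5 = 56575 W
P_in = √3·V_L·I_L·cosφ = 1.732 × 460 × 95.6 × 0.825 = 62837 W
η = P_out / P_in = 56575 / 62837 = 0.900 = 90.0%

90.0 %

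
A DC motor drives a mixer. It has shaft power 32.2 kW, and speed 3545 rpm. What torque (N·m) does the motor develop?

86.7 N·m

ω = 2π × 3545/60 = 371.2 rad/s
τ = P/ω = 32200/371.2 = 86.7 N·m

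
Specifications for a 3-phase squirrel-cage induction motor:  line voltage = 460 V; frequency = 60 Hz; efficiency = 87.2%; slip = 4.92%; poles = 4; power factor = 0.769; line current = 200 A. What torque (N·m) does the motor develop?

596 N·m

P_in = √3·V·I·cosφ = 1.732 × 460 × 200 × 0.769 = 122536 W
P_out = η·P_in = 0.872 × 122536 = 106851 W
n_s = 120×60/4 = 1800 rpm; n = 1800×(1−0.0492) = 1711 rpm
ω = 2π×1711/60 = 179.2 rad/s
τ = P_out/ω = 106851/179.2 = 596 N·m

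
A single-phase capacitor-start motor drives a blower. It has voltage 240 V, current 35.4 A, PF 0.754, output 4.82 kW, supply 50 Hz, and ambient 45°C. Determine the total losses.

1.59 kW

P_in = V·I·cosφ = 240×35.4×0.754 = 6406 W
P_out = 4820 W
Losses = P_in − P_out = 6406 − 4820 = 1586 W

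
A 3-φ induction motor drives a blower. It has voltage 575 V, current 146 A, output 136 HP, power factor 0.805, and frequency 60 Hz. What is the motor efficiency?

P_out = 136 × 746 = 101456 W
P_in = √3·V_L·I_L·cosφ = 1.732 × 575 × 146 × 0.805 = 117048 W
η = P_out / P_in = 101456 / 117048 = 0.867 = 86.7%

86.7 %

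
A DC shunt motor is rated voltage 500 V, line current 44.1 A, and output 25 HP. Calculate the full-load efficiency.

P_out = 25 × 746 = 18650 W
P_in = V·I = 500 × 44.1 = 22050 W
η = P_out / P_in = 18650 / 22050 = 0.846 = 84.6%

84.6 %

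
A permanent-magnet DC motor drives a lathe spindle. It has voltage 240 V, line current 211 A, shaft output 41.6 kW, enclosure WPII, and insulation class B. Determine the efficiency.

P_out = 41.6 kW = 41600 W
P_in = V·I = 240 × 211 = 50640 W
η = P_out / P_in = 41600 / 50640 = 0.821 = 82.1%

82.1 %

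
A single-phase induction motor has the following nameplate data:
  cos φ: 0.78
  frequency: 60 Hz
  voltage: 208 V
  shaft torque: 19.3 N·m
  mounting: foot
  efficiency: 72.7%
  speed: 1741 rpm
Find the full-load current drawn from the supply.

ω = 2π×1741/60 = 182.3 rad/s; P_out = τω = 19.3 × 182.3 = 3518 W
P_in = P_out / η = 3518 / 0.727 = 4839 W
I = P_in / (V·cosφ) = 4839 / (208 × 0.78) = 29.8 A

29.8 A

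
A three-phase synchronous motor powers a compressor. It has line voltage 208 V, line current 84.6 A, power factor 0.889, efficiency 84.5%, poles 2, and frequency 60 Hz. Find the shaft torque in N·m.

P_in = √3·V·I·cosφ = 1.732 × 208 × 84.6 × 0.889 = 27095 W
P_out = η·P_in = 0.845 × 27095 = 22895 W
n = n_s = 120×60/2 = 3600 rpm (synchronous)
ω = 2π×3600/60 = 377 rad/s
τ = P_out/ω = 22895/377 = 60.7 N·m

60.7 N·m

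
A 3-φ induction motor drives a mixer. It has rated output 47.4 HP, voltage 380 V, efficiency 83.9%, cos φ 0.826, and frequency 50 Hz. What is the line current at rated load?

P_out = 47.4 × 746 = 35360 W
P_in = P_out / η = 35360 / 0.839 = 42145 W
I_L = P_in / (√3·V_L·cosφ) = 42145 / (1.732 × 380 × 0.826) = 77.5 A

77.5 A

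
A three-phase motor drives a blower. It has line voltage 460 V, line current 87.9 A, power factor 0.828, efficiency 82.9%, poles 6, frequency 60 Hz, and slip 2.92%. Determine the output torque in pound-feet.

P_in = √3·V·I·cosφ = 1.732 × 460 × 87.9 × 0.828 = 57986 W
P_out = η·P_in = 0.829 × 57986 = 48070 W
n_s = 120×60/6 = 1200 rpm; n = 1200×(1−0.0292) = 1165 rpm
ω = 2π×1165/60 = 122 rad/s
τ = P_out/ω = 48070/122 = 394 N·m
In lb·ft: 394/1.356 = 291 lb·ft

291 lb·ft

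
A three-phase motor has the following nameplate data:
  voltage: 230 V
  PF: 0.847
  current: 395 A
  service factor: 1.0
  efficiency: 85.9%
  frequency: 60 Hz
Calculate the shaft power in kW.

P_in = √3·V·I·cosφ = 1.732 × 230 × 395 × 0.847 = 133277 W
P_out = η·P_in = 0.859 × 133277 = 114485 W

114 kW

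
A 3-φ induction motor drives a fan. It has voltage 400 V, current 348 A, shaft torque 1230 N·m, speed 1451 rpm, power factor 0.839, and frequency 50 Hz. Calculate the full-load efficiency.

92.4 %

ω = 2π × 1451/60 = 151.9 rad/s; P_out = τω = 1230 × 151.9 = 186837 W
P_in = √3·V_L·I_L·cosφ = 1.732 × 400 × 348 × 0.839 = 202278 W
η = P_out / P_in = 186837 / 202278 = 0.924 = 92.4%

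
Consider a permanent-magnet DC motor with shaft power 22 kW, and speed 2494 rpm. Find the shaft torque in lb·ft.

62.1 lb·ft

ω = 2π × 2494/60 = 261.2 rad/s
τ = P/ω = 22000/261.2 = 84.23 N·m
In lb·ft: 84.23/1.356 = 62.1 lb·ft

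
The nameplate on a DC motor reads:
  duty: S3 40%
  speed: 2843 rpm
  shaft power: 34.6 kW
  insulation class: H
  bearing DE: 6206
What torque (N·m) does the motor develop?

ω = 2π × 2843/60 = 297.7 rad/s
τ = P/ω = 34600/297.7 = 116 N·m

116 N·m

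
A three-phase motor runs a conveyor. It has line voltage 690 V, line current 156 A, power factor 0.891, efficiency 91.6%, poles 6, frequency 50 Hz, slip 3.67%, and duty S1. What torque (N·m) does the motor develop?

P_in = √3·V·I·cosφ = 1.732 × 690 × 156 × 0.891 = 166111 W
P_out = η·P_in = 0.916 × 166111 = 152158 W
n_s = 120×50/6 = 1000 rpm; n = 1000×(1−0.0367) = 963 rpm
ω = 2π×963/60 = 100.8 rad/s
τ = P_out/ω = 152158/100.8 = 1510 N·m

1510 N·m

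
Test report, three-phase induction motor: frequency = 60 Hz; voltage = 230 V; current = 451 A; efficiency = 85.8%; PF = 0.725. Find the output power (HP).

150 HP

P_in = √3·V·I·cosφ = 1.732 × 230 × 451 × 0.725 = 130254 W
P_out = η·P_in = 0.858 × 130254 = 111758 W
= 111758/746 = 150 HP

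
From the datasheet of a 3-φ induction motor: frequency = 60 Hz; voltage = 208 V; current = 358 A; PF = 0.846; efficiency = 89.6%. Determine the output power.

97.8 kW

P_in = √3·V·I·cosφ = 1.732 × 208 × 358 × 0.846 = 109110 W
P_out = η·P_in = 0.896 × 109110 = 97763 W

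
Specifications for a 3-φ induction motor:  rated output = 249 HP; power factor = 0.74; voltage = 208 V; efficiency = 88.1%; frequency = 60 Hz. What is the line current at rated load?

P_out = 249 × 746 = 185754 W
P_in = P_out / η = 185754 / 0.881 = 210844 W
I_L = P_in / (√3·V_L·cosφ) = 210844 / (1.732 × 208 × 0.74) = 791 A

791 A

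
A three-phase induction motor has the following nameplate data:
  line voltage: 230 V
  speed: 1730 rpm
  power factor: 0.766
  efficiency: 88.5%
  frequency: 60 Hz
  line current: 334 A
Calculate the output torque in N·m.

498 N·m

P_in = √3·V·I·cosφ = 1.732 × 230 × 334 × 0.766 = 101918 W
P_out = η·P_in = 0.885 × 101918 = 90197 W
n = 1730 rpm
ω = 2π×1730/60 = 181.2 rad/s
τ = P_out/ω = 90197/181.2 = 498 N·m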